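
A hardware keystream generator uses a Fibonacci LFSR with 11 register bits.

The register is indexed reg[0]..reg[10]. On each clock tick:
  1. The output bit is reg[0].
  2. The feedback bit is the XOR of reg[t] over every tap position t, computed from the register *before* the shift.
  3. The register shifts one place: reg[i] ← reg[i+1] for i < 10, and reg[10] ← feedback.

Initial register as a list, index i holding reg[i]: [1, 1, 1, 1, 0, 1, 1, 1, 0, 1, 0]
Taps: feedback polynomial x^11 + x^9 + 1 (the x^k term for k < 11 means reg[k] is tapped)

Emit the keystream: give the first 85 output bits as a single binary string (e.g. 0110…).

1111011101001101100010110110101110001110110000011011010101101101110110110110001110001

k : reg_k → out_k, fb_k
0: 11110111010 → 1, fb=0
1: 11101110100 → 1, fb=1
2: 11011101001 → 1, fb=1
3: 10111010011 → 1, fb=0
4: 01110100110 → 0, fb=1
5: 11101001101 → 1, fb=1
6: 11010011011 → 1, fb=0
7: 10100110110 → 1, fb=0
8: 01001101100 → 0, fb=0
9: 10011011000 → 1, fb=1
10: 00110110001 → 0, fb=0
11: 01101100010 → 0, fb=1
12: 11011000101 → 1, fb=1
13: 10110001011 → 1, fb=0
14: 01100010110 → 0, fb=1
15: 11000101101 → 1, fb=1
16: 10001011011 → 1, fb=0
17: 00010110110 → 0, fb=1
18: 00101101101 → 0, fb=0
19: 01011011010 → 0, fb=1
20: 10110110101 → 1, fb=1
21: 01101101011 → 0, fb=1
22: 11011010111 → 1, fb=0
23: 10110101110 → 1, fb=0
24: 01101011100 → 0, fb=0
25: 11010111000 → 1, fb=1
26: 10101110001 → 1, fb=1
27: 01011100011 → 0, fb=1
28: 10111000111 → 1, fb=0
29: 01110001110 → 0, fb=1
30: 11100011101 → 1, fb=1
31: 11000111011 → 1, fb=0
32: 10001110110 → 1, fb=0
33: 00011101100 → 0, fb=0
34: 00111011000 → 0, fb=0
35: 01110110000 → 0, fb=0
36: 11101100000 → 1, fb=1
37: 11011000001 → 1, fb=1
38: 10110000011 → 1, fb=0
39: 01100000110 → 0, fb=1
40: 11000001101 → 1, fb=1
41: 10000011011 → 1, fb=0
42: 00000110110 → 0, fb=1
43: 00001101101 → 0, fb=0
44: 00011011010 → 0, fb=1
45: 00110110101 → 0, fb=0
46: 01101101010 → 0, fb=1
47: 11011010101 → 1, fb=1
48: 10110101011 → 1, fb=0
49: 01101010110 → 0, fb=1
50: 11010101101 → 1, fb=1
51: 10101011011 → 1, fb=0
52: 01010110110 → 0, fb=1
53: 10101101101 → 1, fb=1
54: 01011011011 → 0, fb=1
55: 10110110111 → 1, fb=0
56: 01101101110 → 0, fb=1
57: 11011011101 → 1, fb=1
58: 10110111011 → 1, fb=0
59: 01101110110 → 0, fb=1
60: 11011101101 → 1, fb=1
61: 10111011011 → 1, fb=0
62: 01110110110 → 0, fb=1
63: 11101101101 → 1, fb=1
64: 11011011011 → 1, fb=0
65: 10110110110 → 1, fb=0
66: 01101101100 → 0, fb=0
67: 11011011000 → 1, fb=1
68: 10110110001 → 1, fb=1
69: 01101100011 → 0, fb=1
70: 11011000111 → 1, fb=0
71: 10110001110 → 1, fb=0
72: 01100011100 → 0, fb=0
73: 11000111000 → 1, fb=1
74: 10001110001 → 1, fb=1
75: 00011100011 → 0, fb=1
76: 00111000111 → 0, fb=1
77: 01110001111 → 0, fb=1
78: 11100011111 → 1, fb=0
79: 11000111110 → 1, fb=0
80: 10001111100 → 1, fb=1
81: 00011111001 → 0, fb=0
82: 00111110010 → 0, fb=1
83: 01111100101 → 0, fb=0
84: 11111001010 → 1, fb=0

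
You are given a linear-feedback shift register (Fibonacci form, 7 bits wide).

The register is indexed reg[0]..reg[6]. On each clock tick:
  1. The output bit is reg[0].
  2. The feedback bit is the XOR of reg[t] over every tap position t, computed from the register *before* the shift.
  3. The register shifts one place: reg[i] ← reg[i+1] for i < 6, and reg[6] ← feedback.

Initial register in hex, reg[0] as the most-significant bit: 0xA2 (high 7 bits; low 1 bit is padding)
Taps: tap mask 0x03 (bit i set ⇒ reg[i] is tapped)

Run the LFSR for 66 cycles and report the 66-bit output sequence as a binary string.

tick  register→output (feedback)
  0  1010001→1 (1)
  1  0100011→0 (1)
  2  1000111→1 (1)
  3  0001111→0 (0)
  4  0011110→0 (0)
  5  0111100→0 (1)
  6  1111001→1 (0)
  7  1110010→1 (0)
  8  1100100→1 (0)
  9  1001000→1 (1)
 10  0010001→0 (0)
 11  0100010→0 (1)
 12  1000101→1 (1)
 13  0001011→0 (0)
 14  0010110→0 (0)
 15  0101100→0 (1)
 16  1011001→1 (1)
 17  0110011→0 (1)
 18  1100111→1 (0)
 19  1001110→1 (1)
 20  0011101→0 (0)
 21  0111010→0 (1)
 22  1110101→1 (0)
 23  1101010→1 (0)
 24  1010100→1 (1)
 25  0101001→0 (1)
 26  1010011→1 (1)
 27  0100111→0 (1)
 28  1001111→1 (1)
 29  0011111→0 (0)
 30  0111110→0 (1)
 31  1111101→1 (0)
 32  1111010→1 (0)
 33  1110100→1 (0)
 34  1101000→1 (0)
 35  1010000→1 (1)
 36  0100001→0 (1)
 37  1000011→1 (1)
 38  0000111→0 (0)
 39  0001110→0 (0)
 40  0011100→0 (0)
 41  0111000→0 (1)
 42  1110001→1 (0)
 43  1100010→1 (0)
 44  1000100→1 (1)
 45  0001001→0 (0)
 46  0010010→0 (0)
 47  0100100→0 (1)
 48  1001001→1 (1)
 49  0010011→0 (0)
 50  0100110→0 (1)
 51  1001101→1 (1)
 52  0011011→0 (0)
 53  0110110→0 (1)
 54  1101101→1 (0)
 55  1011010→1 (1)
 56  0110101→0 (1)
 57  1101011→1 (0)
 58  1010110→1 (1)
 59  0101101→0 (1)
 60  1011011→1 (1)
 61  0110111→0 (1)
 62  1101111→1 (0)
 63  1011110→1 (1)
 64  0111101→0 (1)
 65  1111011→1 (0)

101000111100100010110011101010011111010000111000100100110110101101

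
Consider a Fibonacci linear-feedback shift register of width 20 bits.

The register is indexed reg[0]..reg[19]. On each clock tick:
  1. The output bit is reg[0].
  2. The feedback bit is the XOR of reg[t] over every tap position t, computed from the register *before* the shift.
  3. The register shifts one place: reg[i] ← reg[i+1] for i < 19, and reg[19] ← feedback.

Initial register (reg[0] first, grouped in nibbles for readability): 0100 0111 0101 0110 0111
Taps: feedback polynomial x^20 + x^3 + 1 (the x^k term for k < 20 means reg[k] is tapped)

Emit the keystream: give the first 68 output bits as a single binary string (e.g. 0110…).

k : reg_k → out_k, fb_k
0: 01000111010101100111 → 0, fb=0
1: 10001110101011001110 → 1, fb=1
2: 00011101010110011101 → 0, fb=1
3: 00111010101100111011 → 0, fb=1
4: 01110101011001110111 → 0, fb=1
5: 11101010110011101111 → 1, fb=1
6: 11010101100111011111 → 1, fb=0
7: 10101011001110111110 → 1, fb=1
8: 01010110011101111101 → 0, fb=1
9: 10101100111011111011 → 1, fb=1
10: 01011001110111110111 → 0, fb=1
11: 10110011101111101111 → 1, fb=0
12: 01100111011111011110 → 0, fb=0
13: 11001110111110111100 → 1, fb=1
14: 10011101111101111001 → 1, fb=0
15: 00111011111011110010 → 0, fb=1
16: 01110111110111100101 → 0, fb=1
17: 11101111101111001011 → 1, fb=1
18: 11011111011110010111 → 1, fb=0
19: 10111110111100101110 → 1, fb=0
20: 01111101111001011100 → 0, fb=1
21: 11111011110010111001 → 1, fb=0
22: 11110111100101110010 → 1, fb=0
23: 11101111001011100100 → 1, fb=1
24: 11011110010111001001 → 1, fb=0
25: 10111100101110010010 → 1, fb=0
26: 01111001011100100100 → 0, fb=1
27: 11110010111001001001 → 1, fb=0
28: 11100101110010010010 → 1, fb=1
29: 11001011100100100101 → 1, fb=1
30: 10010111001001001011 → 1, fb=0
31: 00101110010010010110 → 0, fb=0
32: 01011100100100101100 → 0, fb=1
33: 10111001001001011001 → 1, fb=0
34: 01110010010010110010 → 0, fb=1
35: 11100100100101100101 → 1, fb=1
36: 11001001001011001011 → 1, fb=1
37: 10010010010110010111 → 1, fb=0
38: 00100100101100101110 → 0, fb=0
39: 01001001011001011100 → 0, fb=0
40: 10010010110010111000 → 1, fb=0
41: 00100101100101110000 → 0, fb=0
42: 01001011001011100000 → 0, fb=0
43: 10010110010111000000 → 1, fb=0
44: 00101100101110000000 → 0, fb=0
45: 01011001011100000000 → 0, fb=1
46: 10110010111000000001 → 1, fb=0
47: 01100101110000000010 → 0, fb=0
48: 11001011100000000100 → 1, fb=1
49: 10010111000000001001 → 1, fb=0
50: 00101110000000010010 → 0, fb=0
51: 01011100000000100100 → 0, fb=1
52: 10111000000001001001 → 1, fb=0
53: 01110000000010010010 → 0, fb=1
54: 11100000000100100101 → 1, fb=1
55: 11000000001001001011 → 1, fb=1
56: 10000000010010010111 → 1, fb=1
57: 00000000100100101111 → 0, fb=0
58: 00000001001001011110 → 0, fb=0
59: 00000010010010111100 → 0, fb=0
60: 00000100100101111000 → 0, fb=0
61: 00001001001011110000 → 0, fb=0
62: 00010010010111100000 → 0, fb=1
63: 00100100101111000001 → 0, fb=0
64: 01001001011110000010 → 0, fb=0
65: 10010010111100000100 → 1, fb=0
66: 00100101111000001000 → 0, fb=0
67: 01001011110000010000 → 0, fb=0

01000111010101100111011111011110010111001001001011001011100000000100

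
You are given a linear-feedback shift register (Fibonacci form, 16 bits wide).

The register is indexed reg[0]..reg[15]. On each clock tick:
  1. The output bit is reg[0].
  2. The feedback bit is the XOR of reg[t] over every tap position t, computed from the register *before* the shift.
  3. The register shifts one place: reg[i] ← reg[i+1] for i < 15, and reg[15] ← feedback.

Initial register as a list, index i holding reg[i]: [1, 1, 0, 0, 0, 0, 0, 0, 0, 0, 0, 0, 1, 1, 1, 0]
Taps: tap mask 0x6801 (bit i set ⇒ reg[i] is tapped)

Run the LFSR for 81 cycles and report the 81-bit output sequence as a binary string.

110000000000111011011011011000011000011000010110011000010110101011011010011011111

tick  register→output (feedback)
  0  1100000000001110→1 (1)
  1  1000000000011101→1 (1)
  2  0000000000111011→0 (0)
  3  0000000001110110→0 (1)
  4  0000000011101101→0 (1)
  5  0000000111011011→0 (0)
  6  0000001110110110→0 (1)
  7  0000011101101101→0 (1)
  8  0000111011011011→0 (0)
  9  0001110110110110→0 (1)
 10  0011101101101101→0 (1)
 11  0111011011011011→0 (0)
 12  1110110110110110→1 (0)
 13  1101101101101100→1 (0)
 14  1011011011011000→1 (0)
 15  0110110110110000→0 (1)
 16  1101101101100001→1 (1)
 17  1011011011000011→1 (0)
 18  0110110110000110→0 (0)
 19  1101101100001100→1 (0)
 20  1011011000011000→1 (0)
 21  0110110000110000→0 (1)
 22  1101100001100001→1 (1)
 23  1011000011000011→1 (0)
 24  0110000110000110→0 (0)
 25  1100001100001100→1 (0)
 26  1000011000011000→1 (0)
 27  0000110000110000→0 (1)
 28  0001100001100001→0 (0)
 29  0011000011000010→0 (1)
 30  0110000110000101→0 (1)
 31  1100001100001011→1 (0)
 32  1000011000010110→1 (0)
 33  0000110000101100→0 (1)
 34  0001100001011001→0 (1)
 35  0011000010110011→0 (0)
 36  0110000101100110→0 (0)
 37  1100001011001100→1 (0)
 38  1000010110011000→1 (0)
 39  0000101100110000→0 (1)
 40  0001011001100001→0 (0)
 41  0010110011000010→0 (1)
 42  0101100110000101→0 (1)
 43  1011001100001011→1 (0)
 44  0110011000010110→0 (1)
 45  1100110000101101→1 (0)
 46  1001100001011010→1 (1)
 47  0011000010110101→0 (0)
 48  0110000101101010→0 (1)
 49  1100001011010101→1 (1)
 50  1000010110101011→1 (0)
 51  0000101101010110→0 (1)
 52  0001011010101101→0 (1)
 53  0010110101011011→0 (0)
 54  0101101010110110→0 (1)
 55  1011010101101101→1 (0)
 56  0110101011011010→0 (0)
 57  1101010110110100→1 (1)
 58  1010101101101001→1 (1)
 59  0101011011010011→0 (0)
 60  1010110110100110→1 (1)
 61  0101101101001101→0 (1)
 62  1011011010011011→1 (1)
 63  0110110100110111→0 (1)
 64  1101101001101111→1 (1)
 65  1011010011011111→1 (0)
 66  0110100110111110→0 (1)
 67  1101001101111101→1 (1)
 68  1010011011111011→1 (1)
 69  0100110111110111→0 (1)
 70  1001101111101111→1 (1)
 71  0011011111011111→0 (1)
 72  0110111110111111→0 (1)
 73  1101111101111111→1 (0)
 74  1011111011111110→1 (0)
 75  0111110111111100→0 (0)
 76  1111101111111000→1 (0)
 77  1111011111110000→1 (0)
 78  1110111111100000→1 (1)
 79  1101111111000001→1 (1)
 80  1011111110000011→1 (0)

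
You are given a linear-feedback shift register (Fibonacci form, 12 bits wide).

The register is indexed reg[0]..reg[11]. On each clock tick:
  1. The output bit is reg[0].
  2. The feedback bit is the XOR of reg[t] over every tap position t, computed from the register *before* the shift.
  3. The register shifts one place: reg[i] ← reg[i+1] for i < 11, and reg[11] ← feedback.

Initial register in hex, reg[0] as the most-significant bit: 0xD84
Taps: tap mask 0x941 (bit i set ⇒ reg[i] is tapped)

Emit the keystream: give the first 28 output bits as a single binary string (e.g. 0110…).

1101100001001111100000110111

step | reg (before) | out | fb
   0 | 110110000100 | 1 | 1
   1 | 101100001001 | 1 | 1
   2 | 011000010011 | 0 | 1
   3 | 110000100111 | 1 | 1
   4 | 100001001111 | 1 | 1
   5 | 000010011111 | 0 | 0
   6 | 000100111110 | 0 | 0
   7 | 001001111100 | 0 | 0
   8 | 010011111000 | 0 | 0
   9 | 100111110000 | 1 | 0
  10 | 001111100000 | 0 | 1
  11 | 011111000001 | 0 | 1
  12 | 111110000011 | 1 | 0
  13 | 111100000110 | 1 | 1
  14 | 111000001101 | 1 | 1
  15 | 110000011011 | 1 | 1
  16 | 100000110111 | 1 | 1
  17 | 000001101111 | 0 | 1
  18 | 000011011111 | 0 | 0
  19 | 000110111110 | 0 | 0
  20 | 001101111100 | 0 | 0
  21 | 011011111000 | 0 | 0
  22 | 110111110000 | 1 | 0
  23 | 101111100000 | 1 | 0
  24 | 011111000000 | 0 | 0
  25 | 111110000000 | 1 | 1
  26 | 111100000001 | 1 | 0
  27 | 111000000010 | 1 | 1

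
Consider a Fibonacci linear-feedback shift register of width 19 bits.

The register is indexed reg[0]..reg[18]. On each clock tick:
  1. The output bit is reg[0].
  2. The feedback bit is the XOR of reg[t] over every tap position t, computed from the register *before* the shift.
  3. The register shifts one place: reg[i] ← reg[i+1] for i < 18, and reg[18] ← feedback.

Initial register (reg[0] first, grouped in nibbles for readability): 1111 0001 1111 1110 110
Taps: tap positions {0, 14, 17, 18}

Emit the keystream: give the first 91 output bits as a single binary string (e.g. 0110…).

1111000111111110110101100000100101110111001000000011111101111111111110110100011111011010001

tick  register→output (feedback)
  0  1111000111111110110→1 (1)
  1  1110001111111101101→1 (0)
  2  1100011111111011010→1 (1)
  3  1000111111110110101→1 (1)
  4  0001111111101101011→0 (0)
  5  0011111111011010110→0 (0)
  6  0111111110110101100→0 (0)
  7  1111111101101011000→1 (0)
  8  1111111011010110000→1 (0)
  9  1111110110101100000→1 (1)
 10  1111101101011000001→1 (0)
 11  1111011010110000010→1 (0)
 12  1110110101100000100→1 (1)
 13  1101101011000001001→1 (0)
 14  1011010110000010010→1 (1)
 15  0110101100000100101→0 (1)
 16  1101011000001001011→1 (1)
 17  1010110000010010111→1 (0)
 18  0101100000100101110→0 (1)
 19  1011000001001011101→1 (1)
 20  0110000010010111011→0 (1)
 21  1100000100101110111→1 (0)
 22  1000001001011101110→1 (0)
 23  0000010010111011100→0 (1)
 24  0000100101110111001→0 (0)
 25  0001001011101110010→0 (0)
 26  0010010111011100100→0 (0)
 27  0100101110111001000→0 (0)
 28  1001011101110010000→1 (0)
 29  0010111011100100000→0 (0)
 30  0101110111001000000→0 (0)
 31  1011101110010000000→1 (1)
 32  0111011100100000001→0 (1)
 33  1110111001000000011→1 (1)
 34  1101110010000000111→1 (1)
 35  1011100100000001111→1 (1)
 36  0111001000000011111→0 (1)
 37  1110010000000111111→1 (0)
 38  1100100000001111110→1 (1)
 39  1001000000011111101→1 (1)
 40  0010000000111111011→0 (1)
 41  0100000001111110111→0 (1)
 42  1000000011111101111→1 (1)
 43  0000000111111011111→0 (1)
 44  0000001111110111111→0 (1)
 45  0000011111101111111→0 (1)
 46  0000111111011111111→0 (1)
 47  0001111110111111111→0 (1)
 48  0011111101111111111→0 (1)
 49  0111111011111111111→0 (1)
 50  1111110111111111111→1 (0)
 51  1111101111111111110→1 (1)
 52  1111011111111111101→1 (1)
 53  1110111111111111011→1 (0)
 54  1101111111111110110→1 (1)
 55  1011111111111101101→1 (0)
 56  0111111111111011010→0 (0)
 57  1111111111110110100→1 (0)
 58  1111111111101101000→1 (1)
 59  1111111111011010001→1 (1)
 60  1111111110110100011→1 (1)
 61  1111111101101000111→1 (1)
 62  1111111011010001111→1 (1)
 63  1111110110100011111→1 (0)
 64  1111101101000111110→1 (1)
 65  1111011010001111101→1 (1)
 66  1110110100011111011→1 (0)
 67  1101101000111110110→1 (1)
 68  1011010001111101101→1 (0)
 69  0110100011111011010→0 (0)
 70  1101000111110110100→1 (0)
 71  1010001111101101000→1 (1)
 72  0100011111011010001→0 (0)
 73  1000111110110100010→1 (0)
 74  0001111101101000100→0 (0)
 75  0011111011010001000→0 (0)
 76  0111110110100010000→0 (1)
 77  1111101101000100001→1 (0)
 78  1111011010001000010→1 (0)
 79  1110110100010000100→1 (1)
 80  1101101000100001001→1 (0)
 81  1011010001000010010→1 (1)
 82  0110100010000100101→0 (1)
 83  1101000100001001011→1 (1)
 84  1010001000010010111→1 (0)
 85  0100010000100101110→0 (1)
 86  1000100001001011101→1 (1)
 87  0001000010010111011→0 (1)
 88  0010000100101110111→0 (1)
 89  0100001001011101111→0 (0)
 90  1000010010111011110→1 (1)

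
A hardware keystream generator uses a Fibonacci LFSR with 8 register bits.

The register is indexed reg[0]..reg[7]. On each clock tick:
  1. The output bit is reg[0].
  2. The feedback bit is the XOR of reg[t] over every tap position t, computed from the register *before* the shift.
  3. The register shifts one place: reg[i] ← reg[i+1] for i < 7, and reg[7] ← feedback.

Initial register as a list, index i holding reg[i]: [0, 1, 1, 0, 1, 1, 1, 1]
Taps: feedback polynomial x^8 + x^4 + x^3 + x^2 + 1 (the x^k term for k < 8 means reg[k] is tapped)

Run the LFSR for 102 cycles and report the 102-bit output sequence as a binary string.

011011110101110100010000110110001111001110011000101101001000101001010100111011101100111101111110100110

k : reg_k → out_k, fb_k
0: 01101111 → 0, fb=0
1: 11011110 → 1, fb=1
2: 10111101 → 1, fb=0
3: 01111010 → 0, fb=1
4: 11110101 → 1, fb=1
5: 11101011 → 1, fb=1
6: 11010111 → 1, fb=0
7: 10101110 → 1, fb=1
8: 01011101 → 0, fb=0
9: 10111010 → 1, fb=0
10: 01110100 → 0, fb=0
11: 11101000 → 1, fb=1
12: 11010001 → 1, fb=0
13: 10100010 → 1, fb=0
14: 01000100 → 0, fb=0
15: 10001000 → 1, fb=0
16: 00010000 → 0, fb=1
17: 00100001 → 0, fb=1
18: 01000011 → 0, fb=0
19: 10000110 → 1, fb=1
20: 00001101 → 0, fb=1
21: 00011011 → 0, fb=0
22: 00110110 → 0, fb=0
23: 01101100 → 0, fb=0
24: 11011000 → 1, fb=1
25: 10110001 → 1, fb=1
26: 01100011 → 0, fb=1
27: 11000111 → 1, fb=1
28: 10001111 → 1, fb=0
29: 00011110 → 0, fb=0
30: 00111100 → 0, fb=1
31: 01111001 → 0, fb=1
32: 11110011 → 1, fb=1
33: 11100111 → 1, fb=0
34: 11001110 → 1, fb=0
35: 10011100 → 1, fb=1
36: 00111001 → 0, fb=1
37: 01110011 → 0, fb=0
38: 11100110 → 1, fb=0
39: 11001100 → 1, fb=0
40: 10011000 → 1, fb=1
41: 00110001 → 0, fb=0
42: 01100010 → 0, fb=1
43: 11000101 → 1, fb=1
44: 10001011 → 1, fb=0
45: 00010110 → 0, fb=1
46: 00101101 → 0, fb=0
47: 01011010 → 0, fb=0
48: 10110100 → 1, fb=1
49: 01101001 → 0, fb=0
50: 11010010 → 1, fb=0
51: 10100100 → 1, fb=0
52: 01001000 → 0, fb=1
53: 10010001 → 1, fb=0
54: 00100010 → 0, fb=1
55: 01000101 → 0, fb=0
56: 10001010 → 1, fb=0
57: 00010100 → 0, fb=1
58: 00101001 → 0, fb=0
59: 01010010 → 0, fb=1
60: 10100101 → 1, fb=0
61: 01001010 → 0, fb=1
62: 10010101 → 1, fb=0
63: 00101010 → 0, fb=0
64: 01010100 → 0, fb=1
65: 10101001 → 1, fb=1
66: 01010011 → 0, fb=1
67: 10100111 → 1, fb=0
68: 01001110 → 0, fb=1
69: 10011101 → 1, fb=1
70: 00111011 → 0, fb=1
71: 01110111 → 0, fb=0
72: 11101110 → 1, fb=1
73: 11011101 → 1, fb=1
74: 10111011 → 1, fb=0
75: 01110110 → 0, fb=0
76: 11101100 → 1, fb=1
77: 11011001 → 1, fb=1
78: 10110011 → 1, fb=1
79: 01100111 → 0, fb=1
80: 11001111 → 1, fb=0
81: 10011110 → 1, fb=1
82: 00111101 → 0, fb=1
83: 01111011 → 0, fb=1
84: 11110111 → 1, fb=1
85: 11101111 → 1, fb=1
86: 11011111 → 1, fb=1
87: 10111111 → 1, fb=0
88: 01111110 → 0, fb=1
89: 11111101 → 1, fb=0
90: 11111010 → 1, fb=0
91: 11110100 → 1, fb=1
92: 11101001 → 1, fb=1
93: 11010011 → 1, fb=0
94: 10100110 → 1, fb=0
95: 01001100 → 0, fb=1
96: 10011001 → 1, fb=1
97: 00110011 → 0, fb=0
98: 01100110 → 0, fb=1
99: 11001101 → 1, fb=0
100: 10011010 → 1, fb=1
101: 00110101 → 0, fb=0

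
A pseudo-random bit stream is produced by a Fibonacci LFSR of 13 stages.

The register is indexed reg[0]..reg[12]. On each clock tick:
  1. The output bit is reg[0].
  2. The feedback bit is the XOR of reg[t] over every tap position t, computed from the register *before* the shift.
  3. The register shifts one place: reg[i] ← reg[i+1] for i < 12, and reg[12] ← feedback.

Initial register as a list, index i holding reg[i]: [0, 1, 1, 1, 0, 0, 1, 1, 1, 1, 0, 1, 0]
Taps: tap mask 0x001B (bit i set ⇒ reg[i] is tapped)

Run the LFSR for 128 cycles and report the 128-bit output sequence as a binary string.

01110011110100011011111100100110010100011110101100011110101000011110011110011011011011100000000100010000110101011101010001101100

k : reg_k → out_k, fb_k
0: 0111001111010 → 0, fb=0
1: 1110011110100 → 1, fb=0
2: 1100111101000 → 1, fb=1
3: 1001111010001 → 1, fb=1
4: 0011110100011 → 0, fb=0
5: 0111101000110 → 0, fb=1
6: 1111010001101 → 1, fb=1
7: 1110100011011 → 1, fb=1
8: 1101000110111 → 1, fb=1
9: 1010001101111 → 1, fb=1
10: 0100011011111 → 0, fb=1
11: 1000110111111 → 1, fb=0
12: 0001101111110 → 0, fb=0
13: 0011011111100 → 0, fb=1
14: 0110111111001 → 0, fb=0
15: 1101111110010 → 1, fb=0
16: 1011111100100 → 1, fb=1
17: 0111111001001 → 0, fb=1
18: 1111110010011 → 1, fb=0
19: 1111100100110 → 1, fb=0
20: 1111001001100 → 1, fb=1
21: 1110010011001 → 1, fb=0
22: 1100100110010 → 1, fb=1
23: 1001001100101 → 1, fb=0
24: 0010011001010 → 0, fb=0
25: 0100110010100 → 0, fb=0
26: 1001100101000 → 1, fb=1
27: 0011001010001 → 0, fb=1
28: 0110010100011 → 0, fb=1
29: 1100101000111 → 1, fb=1
30: 1001010001111 → 1, fb=0
31: 0010100011110 → 0, fb=1
32: 0101000111101 → 0, fb=0
33: 1010001111010 → 1, fb=1
34: 0100011110101 → 0, fb=1
35: 1000111101011 → 1, fb=0
36: 0001111010110 → 0, fb=0
37: 0011110101100 → 0, fb=0
38: 0111101011000 → 0, fb=1
39: 1111010110001 → 1, fb=1
40: 1110101100011 → 1, fb=1
41: 1101011000111 → 1, fb=1
42: 1010110001111 → 1, fb=0
43: 0101100011110 → 0, fb=1
44: 1011000111101 → 1, fb=0
45: 0110001111010 → 0, fb=1
46: 1100011110101 → 1, fb=0
47: 1000111101010 → 1, fb=0
48: 0001111010100 → 0, fb=0
49: 0011110101000 → 0, fb=0
50: 0111101010000 → 0, fb=1
51: 1111010100001 → 1, fb=1
52: 1110101000011 → 1, fb=1
53: 1101010000111 → 1, fb=1
54: 1010100001111 → 1, fb=0
55: 0101000011110 → 0, fb=0
56: 1010000111100 → 1, fb=1
57: 0100001111001 → 0, fb=1
58: 1000011110011 → 1, fb=1
59: 0000111100111 → 0, fb=1
60: 0001111001111 → 0, fb=0
61: 0011110011110 → 0, fb=0
62: 0111100111100 → 0, fb=1
63: 1111001111001 → 1, fb=1
64: 1110011110011 → 1, fb=0
65: 1100111100110 → 1, fb=1
66: 1001111001101 → 1, fb=1
67: 0011110011011 → 0, fb=0
68: 0111100110110 → 0, fb=1
69: 1111001101101 → 1, fb=1
70: 1110011011011 → 1, fb=0
71: 1100110110110 → 1, fb=1
72: 1001101101101 → 1, fb=1
73: 0011011011011 → 0, fb=1
74: 0110110110111 → 0, fb=0
75: 1101101101110 → 1, fb=0
76: 1011011011100 → 1, fb=0
77: 0110110111000 → 0, fb=0
78: 1101101110000 → 1, fb=0
79: 1011011100000 → 1, fb=0
80: 0110111000000 → 0, fb=0
81: 1101110000000 → 1, fb=0
82: 1011100000000 → 1, fb=1
83: 0111000000001 → 0, fb=0
84: 1110000000010 → 1, fb=0
85: 1100000000100 → 1, fb=0
86: 1000000001000 → 1, fb=1
87: 0000000010001 → 0, fb=0
88: 0000000100010 → 0, fb=0
89: 0000001000100 → 0, fb=0
90: 0000010001000 → 0, fb=0
91: 0000100010000 → 0, fb=1
92: 0001000100001 → 0, fb=1
93: 0010001000011 → 0, fb=0
94: 0100010000110 → 0, fb=1
95: 1000100001101 → 1, fb=0
96: 0001000011010 → 0, fb=1
97: 0010000110101 → 0, fb=0
98: 0100001101010 → 0, fb=1
99: 1000011010101 → 1, fb=1
100: 0000110101011 → 0, fb=1
101: 0001101010111 → 0, fb=0
102: 0011010101110 → 0, fb=1
103: 0110101011101 → 0, fb=0
104: 1101010111010 → 1, fb=1
105: 1010101110101 → 1, fb=0
106: 0101011101010 → 0, fb=0
107: 1010111010100 → 1, fb=0
108: 0101110101000 → 0, fb=1
109: 1011101010001 → 1, fb=1
110: 0111010100011 → 0, fb=0
111: 1110101000110 → 1, fb=1
112: 1101010001101 → 1, fb=1
113: 1010100011011 → 1, fb=0
114: 0101000110110 → 0, fb=0
115: 1010001101100 → 1, fb=1
116: 0100011011001 → 0, fb=1
117: 1000110110011 → 1, fb=0
118: 0001101100110 → 0, fb=0
119: 0011011001100 → 0, fb=1
120: 0110110011001 → 0, fb=0
121: 1101100110010 → 1, fb=0
122: 1011001100100 → 1, fb=0
123: 0110011001000 → 0, fb=1
124: 1100110010001 → 1, fb=1
125: 1001100100011 → 1, fb=1
126: 0011001000111 → 0, fb=1
127: 0110010001111 → 0, fb=1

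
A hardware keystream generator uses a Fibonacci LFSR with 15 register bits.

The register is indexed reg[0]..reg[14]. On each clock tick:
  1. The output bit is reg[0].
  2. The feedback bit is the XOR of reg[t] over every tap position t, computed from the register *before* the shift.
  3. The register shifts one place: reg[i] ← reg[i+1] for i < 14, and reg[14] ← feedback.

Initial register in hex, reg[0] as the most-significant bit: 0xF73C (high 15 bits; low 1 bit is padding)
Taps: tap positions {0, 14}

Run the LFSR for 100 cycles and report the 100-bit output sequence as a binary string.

1111011100111101010010111010110011100101100100010111001000111100101110000101000110100000110000100111

step | reg (before) | out | fb
   0 | 111101110011110 | 1 | 1
   1 | 111011100111101 | 1 | 0
   2 | 110111001111010 | 1 | 1
   3 | 101110011110101 | 1 | 0
   4 | 011100111101010 | 0 | 0
   5 | 111001111010100 | 1 | 1
   6 | 110011110101001 | 1 | 0
   7 | 100111101010010 | 1 | 1
   8 | 001111010100101 | 0 | 1
   9 | 011110101001011 | 0 | 1
  10 | 111101010010111 | 1 | 0
  11 | 111010100101110 | 1 | 1
  12 | 110101001011101 | 1 | 0
  13 | 101010010111010 | 1 | 1
  14 | 010100101110101 | 0 | 1
  15 | 101001011101011 | 1 | 0
  16 | 010010111010110 | 0 | 0
  17 | 100101110101100 | 1 | 1
  18 | 001011101011001 | 0 | 1
  19 | 010111010110011 | 0 | 1
  20 | 101110101100111 | 1 | 0
  21 | 011101011001110 | 0 | 0
  22 | 111010110011100 | 1 | 1
  23 | 110101100111001 | 1 | 0
  24 | 101011001110010 | 1 | 1
  25 | 010110011100101 | 0 | 1
  26 | 101100111001011 | 1 | 0
  27 | 011001110010110 | 0 | 0
  28 | 110011100101100 | 1 | 1
  29 | 100111001011001 | 1 | 0
  30 | 001110010110010 | 0 | 0
  31 | 011100101100100 | 0 | 0
  32 | 111001011001000 | 1 | 1
  33 | 110010110010001 | 1 | 0
  34 | 100101100100010 | 1 | 1
  35 | 001011001000101 | 0 | 1
  36 | 010110010001011 | 0 | 1
  37 | 101100100010111 | 1 | 0
  38 | 011001000101110 | 0 | 0
  39 | 110010001011100 | 1 | 1
  40 | 100100010111001 | 1 | 0
  41 | 001000101110010 | 0 | 0
  42 | 010001011100100 | 0 | 0
  43 | 100010111001000 | 1 | 1
  44 | 000101110010001 | 0 | 1
  45 | 001011100100011 | 0 | 1
  46 | 010111001000111 | 0 | 1
  47 | 101110010001111 | 1 | 0
  48 | 011100100011110 | 0 | 0
  49 | 111001000111100 | 1 | 1
  50 | 110010001111001 | 1 | 0
  51 | 100100011110010 | 1 | 1
  52 | 001000111100101 | 0 | 1
  53 | 010001111001011 | 0 | 1
  54 | 100011110010111 | 1 | 0
  55 | 000111100101110 | 0 | 0
  56 | 001111001011100 | 0 | 0
  57 | 011110010111000 | 0 | 0
  58 | 111100101110000 | 1 | 1
  59 | 111001011100001 | 1 | 0
  60 | 110010111000010 | 1 | 1
  61 | 100101110000101 | 1 | 0
  62 | 001011100001010 | 0 | 0
  63 | 010111000010100 | 0 | 0
  64 | 101110000101000 | 1 | 1
  65 | 011100001010001 | 0 | 1
  66 | 111000010100011 | 1 | 0
  67 | 110000101000110 | 1 | 1
  68 | 100001010001101 | 1 | 0
  69 | 000010100011010 | 0 | 0
  70 | 000101000110100 | 0 | 0
  71 | 001010001101000 | 0 | 0
  72 | 010100011010000 | 0 | 0
  73 | 101000110100000 | 1 | 1
  74 | 010001101000001 | 0 | 1
  75 | 100011010000011 | 1 | 0
  76 | 000110100000110 | 0 | 0
  77 | 001101000001100 | 0 | 0
  78 | 011010000011000 | 0 | 0
  79 | 110100000110000 | 1 | 1
  80 | 101000001100001 | 1 | 0
  81 | 010000011000010 | 0 | 0
  82 | 100000110000100 | 1 | 1
  83 | 000001100001001 | 0 | 1
  84 | 000011000010011 | 0 | 1
  85 | 000110000100111 | 0 | 1
  86 | 001100001001111 | 0 | 1
  87 | 011000010011111 | 0 | 1
  88 | 110000100111111 | 1 | 0
  89 | 100001001111110 | 1 | 1
  90 | 000010011111101 | 0 | 1
  91 | 000100111111011 | 0 | 1
  92 | 001001111110111 | 0 | 1
  93 | 010011111101111 | 0 | 1
  94 | 100111111011111 | 1 | 0
  95 | 001111110111110 | 0 | 0
  96 | 011111101111100 | 0 | 0
  97 | 111111011111000 | 1 | 1
  98 | 111110111110001 | 1 | 0
  99 | 111101111100010 | 1 | 1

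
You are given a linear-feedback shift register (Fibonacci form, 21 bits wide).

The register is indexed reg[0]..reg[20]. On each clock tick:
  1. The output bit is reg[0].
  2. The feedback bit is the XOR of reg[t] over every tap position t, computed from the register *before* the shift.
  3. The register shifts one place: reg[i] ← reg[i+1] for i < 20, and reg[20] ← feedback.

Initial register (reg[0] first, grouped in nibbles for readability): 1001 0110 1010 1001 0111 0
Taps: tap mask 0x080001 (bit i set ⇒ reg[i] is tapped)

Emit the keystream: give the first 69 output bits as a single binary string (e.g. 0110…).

100101101010100101110000100100010000100111111010000010101111001100010

k : reg_k → out_k, fb_k
0: 100101101010100101110 → 1, fb=0
1: 001011010101001011100 → 0, fb=0
2: 010110101010010111000 → 0, fb=0
3: 101101010100101110000 → 1, fb=1
4: 011010101001011100001 → 0, fb=0
5: 110101010010111000010 → 1, fb=0
6: 101010100101110000100 → 1, fb=1
7: 010101001011100001001 → 0, fb=0
8: 101010010111000010010 → 1, fb=0
9: 010100101110000100100 → 0, fb=0
10: 101001011100001001000 → 1, fb=1
11: 010010111000010010001 → 0, fb=0
12: 100101110000100100010 → 1, fb=0
13: 001011100001001000100 → 0, fb=0
14: 010111000010010001000 → 0, fb=0
15: 101110000100100010000 → 1, fb=1
16: 011100001001000100001 → 0, fb=0
17: 111000010010001000010 → 1, fb=0
18: 110000100100010000100 → 1, fb=1
19: 100001001000100001001 → 1, fb=1
20: 000010010001000010011 → 0, fb=1
21: 000100100010000100111 → 0, fb=1
22: 001001000100001001111 → 0, fb=1
23: 010010001000010011111 → 0, fb=1
24: 100100010000100111111 → 1, fb=0
25: 001000100001001111110 → 0, fb=1
26: 010001000010011111101 → 0, fb=0
27: 100010000100111111010 → 1, fb=0
28: 000100001001111110100 → 0, fb=0
29: 001000010011111101000 → 0, fb=0
30: 010000100111111010000 → 0, fb=0
31: 100001001111110100000 → 1, fb=1
32: 000010011111101000001 → 0, fb=0
33: 000100111111010000010 → 0, fb=1
34: 001001111110100000101 → 0, fb=0
35: 010011111101000001010 → 0, fb=1
36: 100111111010000010101 → 1, fb=1
37: 001111110100000101011 → 0, fb=1
38: 011111101000001010111 → 0, fb=1
39: 111111010000010101111 → 1, fb=0
40: 111110100000101011110 → 1, fb=0
41: 111101000001010111100 → 1, fb=1
42: 111010000010101111001 → 1, fb=1
43: 110100000101011110011 → 1, fb=0
44: 101000001010111100110 → 1, fb=0
45: 010000010101111001100 → 0, fb=0
46: 100000101011110011000 → 1, fb=1
47: 000001010111100110001 → 0, fb=0
48: 000010101111001100010 → 0, fb=1
49: 000101011110011000101 → 0, fb=0
50: 001010111100110001010 → 0, fb=1
51: 010101111001100010101 → 0, fb=0
52: 101011110011000101010 → 1, fb=0
53: 010111100110001010100 → 0, fb=0
54: 101111001100010101000 → 1, fb=1
55: 011110011000101010001 → 0, fb=0
56: 111100110001010100010 → 1, fb=0
57: 111001100010101000100 → 1, fb=1
58: 110011000101010001001 → 1, fb=1
59: 100110001010100010011 → 1, fb=0
60: 001100010101000100110 → 0, fb=1
61: 011000101010001001101 → 0, fb=0
62: 110001010100010011010 → 1, fb=0
63: 100010101000100110100 → 1, fb=1
64: 000101010001001101001 → 0, fb=0
65: 001010100010011010010 → 0, fb=1
66: 010101000100110100101 → 0, fb=0
67: 101010001001101001010 → 1, fb=0
68: 010100010011010010100 → 0, fb=0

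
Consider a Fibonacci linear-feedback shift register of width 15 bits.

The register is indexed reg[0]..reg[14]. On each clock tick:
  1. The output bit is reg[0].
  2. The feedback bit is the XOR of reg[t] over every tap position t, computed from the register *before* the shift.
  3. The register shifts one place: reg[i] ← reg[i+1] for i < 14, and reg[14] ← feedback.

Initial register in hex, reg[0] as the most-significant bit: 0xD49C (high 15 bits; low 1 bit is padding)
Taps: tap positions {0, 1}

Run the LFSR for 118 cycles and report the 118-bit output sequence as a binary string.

1101010010011100111110110100101000011011101111000101100110001001110101010011010011111110101110100000011110011100000100

tick  register→output (feedback)
  0  110101001001110→1 (0)
  1  101010010011100→1 (1)
  2  010100100111001→0 (1)
  3  101001001110011→1 (1)
  4  010010011100111→0 (1)
  5  100100111001111→1 (1)
  6  001001110011111→0 (0)
  7  010011100111110→0 (1)
  8  100111001111101→1 (1)
  9  001110011111011→0 (0)
 10  011100111110110→0 (1)
 11  111001111101101→1 (0)
 12  110011111011010→1 (0)
 13  100111110110100→1 (1)
 14  001111101101001→0 (0)
 15  011111011010010→0 (1)
 16  111110110100101→1 (0)
 17  111101101001010→1 (0)
 18  111011010010100→1 (0)
 19  110110100101000→1 (0)
 20  101101001010000→1 (1)
 21  011010010100001→0 (1)
 22  110100101000011→1 (0)
 23  101001010000110→1 (1)
 24  010010100001101→0 (1)
 25  100101000011011→1 (1)
 26  001010000110111→0 (0)
 27  010100001101110→0 (1)
 28  101000011011101→1 (1)
 29  010000110111011→0 (1)
 30  100001101110111→1 (1)
 31  000011011101111→0 (0)
 32  000110111011110→0 (0)
 33  001101110111100→0 (0)
 34  011011101111000→0 (1)
 35  110111011110001→1 (0)
 36  101110111100010→1 (1)
 37  011101111000101→0 (1)
 38  111011110001011→1 (0)
 39  110111100010110→1 (0)
 40  101111000101100→1 (1)
 41  011110001011001→0 (1)
 42  111100010110011→1 (0)
 43  111000101100110→1 (0)
 44  110001011001100→1 (0)
 45  100010110011000→1 (1)
 46  000101100110001→0 (0)
 47  001011001100010→0 (0)
 48  010110011000100→0 (1)
 49  101100110001001→1 (1)
 50  011001100010011→0 (1)
 51  110011000100111→1 (0)
 52  100110001001110→1 (1)
 53  001100010011101→0 (0)
 54  011000100111010→0 (1)
 55  110001001110101→1 (0)
 56  100010011101010→1 (1)
 57  000100111010101→0 (0)
 58  001001110101010→0 (0)
 59  010011101010100→0 (1)
 60  100111010101001→1 (1)
 61  001110101010011→0 (0)
 62  011101010100110→0 (1)
 63  111010101001101→1 (0)
 64  110101010011010→1 (0)
 65  101010100110100→1 (1)
 66  010101001101001→0 (1)
 67  101010011010011→1 (1)
 68  010100110100111→0 (1)
 69  101001101001111→1 (1)
 70  010011010011111→0 (1)
 71  100110100111111→1 (1)
 72  001101001111111→0 (0)
 73  011010011111110→0 (1)
 74  110100111111101→1 (0)
 75  101001111111010→1 (1)
 76  010011111110101→0 (1)
 77  100111111101011→1 (1)
 78  001111111010111→0 (0)
 79  011111110101110→0 (1)
 80  111111101011101→1 (0)
 81  111111010111010→1 (0)
 82  111110101110100→1 (0)
 83  111101011101000→1 (0)
 84  111010111010000→1 (0)
 85  110101110100000→1 (0)
 86  101011101000000→1 (1)
 87  010111010000001→0 (1)
 88  101110100000011→1 (1)
 89  011101000000111→0 (1)
 90  111010000001111→1 (0)
 91  110100000011110→1 (0)
 92  101000000111100→1 (1)
 93  010000001111001→0 (1)
 94  100000011110011→1 (1)
 95  000000111100111→0 (0)
 96  000001111001110→0 (0)
 97  000011110011100→0 (0)
 98  000111100111000→0 (0)
 99  001111001110000→0 (0)
100  011110011100000→0 (1)
101  111100111000001→1 (0)
102  111001110000010→1 (0)
103  110011100000100→1 (0)
104  100111000001000→1 (1)
105  001110000010001→0 (0)
106  011100000100010→0 (1)
107  111000001000101→1 (0)
108  110000010001010→1 (0)
109  100000100010100→1 (1)
110  000001000101001→0 (0)
111  000010001010010→0 (0)
112  000100010100100→0 (0)
113  001000101001000→0 (0)
114  010001010010000→0 (1)
115  100010100100001→1 (1)
116  000101001000011→0 (0)
117  001010010000110→0 (0)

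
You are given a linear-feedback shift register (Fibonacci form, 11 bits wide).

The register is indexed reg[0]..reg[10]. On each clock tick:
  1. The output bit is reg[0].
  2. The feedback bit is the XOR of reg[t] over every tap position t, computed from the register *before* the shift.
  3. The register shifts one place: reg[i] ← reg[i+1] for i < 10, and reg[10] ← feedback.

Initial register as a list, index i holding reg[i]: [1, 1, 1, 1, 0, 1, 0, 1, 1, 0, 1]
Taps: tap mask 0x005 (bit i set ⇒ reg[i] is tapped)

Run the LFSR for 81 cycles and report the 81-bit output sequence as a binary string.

111101011010010001100110101111111000100000110101000111000010110110010011011110111

step | reg (before) | out | fb
   0 | 11110101101 | 1 | 0
   1 | 11101011010 | 1 | 0
   2 | 11010110100 | 1 | 1
   3 | 10101101001 | 1 | 0
   4 | 01011010010 | 0 | 0
   5 | 10110100100 | 1 | 0
   6 | 01101001000 | 0 | 1
   7 | 11010010001 | 1 | 1
   8 | 10100100011 | 1 | 0
   9 | 01001000110 | 0 | 0
  10 | 10010001100 | 1 | 1
  11 | 00100011001 | 0 | 1
  12 | 01000110011 | 0 | 0
  13 | 10001100110 | 1 | 1
  14 | 00011001101 | 0 | 0
  15 | 00110011010 | 0 | 1
  16 | 01100110101 | 0 | 1
  17 | 11001101011 | 1 | 1
  18 | 10011010111 | 1 | 1
  19 | 00110101111 | 0 | 1
  20 | 01101011111 | 0 | 1
  21 | 11010111111 | 1 | 1
  22 | 10101111111 | 1 | 0
  23 | 01011111110 | 0 | 0
  24 | 10111111100 | 1 | 0
  25 | 01111111000 | 0 | 1
  26 | 11111110001 | 1 | 0
  27 | 11111100010 | 1 | 0
  28 | 11111000100 | 1 | 0
  29 | 11110001000 | 1 | 0
  30 | 11100010000 | 1 | 0
  31 | 11000100000 | 1 | 1
  32 | 10001000001 | 1 | 1
  33 | 00010000011 | 0 | 0
  34 | 00100000110 | 0 | 1
  35 | 01000001101 | 0 | 0
  36 | 10000011010 | 1 | 1
  37 | 00000110101 | 0 | 0
  38 | 00001101010 | 0 | 0
  39 | 00011010100 | 0 | 0
  40 | 00110101000 | 0 | 1
  41 | 01101010001 | 0 | 1
  42 | 11010100011 | 1 | 1
  43 | 10101000111 | 1 | 0
  44 | 01010001110 | 0 | 0
  45 | 10100011100 | 1 | 0
  46 | 01000111000 | 0 | 0
  47 | 10001110000 | 1 | 1
  48 | 00011100001 | 0 | 0
  49 | 00111000010 | 0 | 1
  50 | 01110000101 | 0 | 1
  51 | 11100001011 | 1 | 0
  52 | 11000010110 | 1 | 1
  53 | 10000101101 | 1 | 1
  54 | 00001011011 | 0 | 0
  55 | 00010110110 | 0 | 0
  56 | 00101101100 | 0 | 1
  57 | 01011011001 | 0 | 0
  58 | 10110110010 | 1 | 0
  59 | 01101100100 | 0 | 1
  60 | 11011001001 | 1 | 1
  61 | 10110010011 | 1 | 0
  62 | 01100100110 | 0 | 1
  63 | 11001001101 | 1 | 1
  64 | 10010011011 | 1 | 1
  65 | 00100110111 | 0 | 1
  66 | 01001101111 | 0 | 0
  67 | 10011011110 | 1 | 1
  68 | 00110111101 | 0 | 1
  69 | 01101111011 | 0 | 1
  70 | 11011110111 | 1 | 1
  71 | 10111101111 | 1 | 0
  72 | 01111011110 | 0 | 1
  73 | 11110111101 | 1 | 0
  74 | 11101111010 | 1 | 0
  75 | 11011110100 | 1 | 1
  76 | 10111101001 | 1 | 0
  77 | 01111010010 | 0 | 1
  78 | 11110100101 | 1 | 0
  79 | 11101001010 | 1 | 0
  80 | 11010010100 | 1 | 1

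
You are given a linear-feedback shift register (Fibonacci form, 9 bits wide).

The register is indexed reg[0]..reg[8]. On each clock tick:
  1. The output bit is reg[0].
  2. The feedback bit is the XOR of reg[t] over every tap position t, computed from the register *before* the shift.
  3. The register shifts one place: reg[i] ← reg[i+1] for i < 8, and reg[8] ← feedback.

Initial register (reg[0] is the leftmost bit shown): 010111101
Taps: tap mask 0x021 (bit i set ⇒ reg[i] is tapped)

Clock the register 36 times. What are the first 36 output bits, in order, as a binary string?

tick  register→output (feedback)
  0  010111101→0 (1)
  1  101111011→1 (0)
  2  011110110→0 (0)
  3  111101100→1 (0)
  4  111011000→1 (0)
  5  110110000→1 (1)
  6  101100001→1 (1)
  7  011000011→0 (0)
  8  110000110→1 (1)
  9  100001101→1 (0)
 10  000011010→0 (1)
 11  000110101→0 (0)
 12  001101010→0 (1)
 13  011010101→0 (0)
 14  110101010→1 (0)
 15  101010100→1 (1)
 16  010101001→0 (1)
 17  101010011→1 (1)
 18  010100111→0 (0)
 19  101001110→1 (0)
 20  010011100→0 (1)
 21  100111001→1 (0)
 22  001110010→0 (0)
 23  011100100→0 (0)
 24  111001000→1 (0)
 25  110010000→1 (1)
 26  100100001→1 (1)
 27  001000011→0 (0)
 28  010000110→0 (0)
 29  100001100→1 (0)
 30  000011000→0 (1)
 31  000110001→0 (0)
 32  001100010→0 (0)
 33  011000100→0 (0)
 34  110001000→1 (0)
 35  100010000→1 (1)

010111101100001101010100111001000011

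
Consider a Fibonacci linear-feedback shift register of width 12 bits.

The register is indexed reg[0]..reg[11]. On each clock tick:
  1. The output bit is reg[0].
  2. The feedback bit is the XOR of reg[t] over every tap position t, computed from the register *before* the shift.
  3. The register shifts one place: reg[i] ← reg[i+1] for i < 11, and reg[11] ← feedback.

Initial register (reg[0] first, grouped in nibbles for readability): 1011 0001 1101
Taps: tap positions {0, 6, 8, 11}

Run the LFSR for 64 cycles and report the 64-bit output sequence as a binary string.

1011000111011110111100011101100101001000001001000110011011011111

step | reg (before) | out | fb
   0 | 101100011101 | 1 | 1
   1 | 011000111011 | 0 | 1
   2 | 110001110111 | 1 | 1
   3 | 100011101111 | 1 | 0
   4 | 000111011110 | 0 | 1
   5 | 001110111101 | 0 | 1
   6 | 011101111011 | 0 | 1
   7 | 111011110111 | 1 | 1
   8 | 110111101111 | 1 | 0
   9 | 101111011110 | 1 | 0
  10 | 011110111100 | 0 | 0
  11 | 111101111000 | 1 | 1
  12 | 111011110001 | 1 | 1
  13 | 110111100011 | 1 | 1
  14 | 101111000111 | 1 | 0
  15 | 011110001110 | 0 | 1
  16 | 111100011101 | 1 | 1
  17 | 111000111011 | 1 | 0
  18 | 110001110110 | 1 | 0
  19 | 100011101100 | 1 | 1
  20 | 000111011001 | 0 | 0
  21 | 001110110010 | 0 | 1
  22 | 011101100101 | 0 | 0
  23 | 111011001010 | 1 | 0
  24 | 110110010100 | 1 | 1
  25 | 101100101001 | 1 | 0
  26 | 011001010010 | 0 | 0
  27 | 110010100100 | 1 | 0
  28 | 100101001000 | 1 | 0
  29 | 001010010000 | 0 | 0
  30 | 010100100000 | 0 | 1
  31 | 101001000001 | 1 | 0
  32 | 010010000010 | 0 | 0
  33 | 100100000100 | 1 | 1
  34 | 001000001001 | 0 | 0
  35 | 010000010010 | 0 | 0
  36 | 100000100100 | 1 | 0
  37 | 000001001000 | 0 | 1
  38 | 000010010001 | 0 | 1
  39 | 000100100011 | 0 | 0
  40 | 001001000110 | 0 | 0
  41 | 010010001100 | 0 | 1
  42 | 100100011001 | 1 | 1
  43 | 001000110011 | 0 | 0
  44 | 010001100110 | 0 | 1
  45 | 100011001101 | 1 | 1
  46 | 000110011011 | 0 | 0
  47 | 001100110110 | 0 | 1
  48 | 011001101101 | 0 | 1
  49 | 110011011011 | 1 | 1
  50 | 100110110111 | 1 | 1
  51 | 001101101111 | 0 | 1
  52 | 011011011111 | 0 | 0
  53 | 110110111110 | 1 | 1
  54 | 101101111101 | 1 | 0
  55 | 011011111010 | 0 | 0
  56 | 110111110100 | 1 | 0
  57 | 101111101000 | 1 | 1
  58 | 011111010001 | 0 | 1
  59 | 111110100011 | 1 | 1
  60 | 111101000111 | 1 | 0
  61 | 111010001110 | 1 | 0
  62 | 110100011100 | 1 | 0
  63 | 101000111000 | 1 | 1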